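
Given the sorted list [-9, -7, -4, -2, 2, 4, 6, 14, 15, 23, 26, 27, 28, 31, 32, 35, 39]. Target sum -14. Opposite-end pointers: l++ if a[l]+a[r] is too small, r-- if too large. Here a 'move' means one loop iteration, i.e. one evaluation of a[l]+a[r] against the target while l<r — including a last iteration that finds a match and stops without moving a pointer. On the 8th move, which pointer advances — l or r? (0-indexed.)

r

l=0 r=16: -9+39=30 >-14, r--
l=0 r=15: -9+35=26 >-14, r--
l=0 r=14: -9+32=23 >-14, r--
l=0 r=13: -9+31=22 >-14, r--
l=0 r=12: -9+28=19 >-14, r--
l=0 r=11: -9+27=18 >-14, r--
l=0 r=10: -9+26=17 >-14, r--
l=0 r=9: -9+23=14 >-14, r--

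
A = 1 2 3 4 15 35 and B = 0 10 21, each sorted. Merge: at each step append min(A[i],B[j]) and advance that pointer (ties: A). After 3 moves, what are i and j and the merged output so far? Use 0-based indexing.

i=2, j=1, merged so far=[0, 1, 2]

i=0 j=0: A[i]=1>B[j]=0 take 0, j++
i=0 j=1: A[i]=1<=B[j]=10 take 1, i++
i=1 j=1: A[i]=2<=B[j]=10 take 2, i++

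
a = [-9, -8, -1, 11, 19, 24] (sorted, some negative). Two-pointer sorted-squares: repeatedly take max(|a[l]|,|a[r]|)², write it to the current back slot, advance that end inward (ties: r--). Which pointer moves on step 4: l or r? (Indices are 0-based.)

[0,5] |-9|<=|24| out[5]=576 → r--
[0,4] |-9|<=|19| out[4]=361 → r--
[0,3] |-9|<=|11| out[3]=121 → r--
[0,2] |-9|>|-1| out[2]=81 → l++

l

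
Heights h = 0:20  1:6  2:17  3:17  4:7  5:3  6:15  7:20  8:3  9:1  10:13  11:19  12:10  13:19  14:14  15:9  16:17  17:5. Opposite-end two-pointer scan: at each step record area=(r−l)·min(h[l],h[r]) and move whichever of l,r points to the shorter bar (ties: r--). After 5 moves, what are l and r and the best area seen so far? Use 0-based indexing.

[0,17] min(20,5)*17=85 best=85 * → r--
[0,16] min(20,17)*16=272 best=272 * → r--
[0,15] min(20,9)*15=135 best=272 → r--
[0,14] min(20,14)*14=196 best=272 → r--
[0,13] min(20,19)*13=247 best=272 → r--

l=0, r=12, best area=272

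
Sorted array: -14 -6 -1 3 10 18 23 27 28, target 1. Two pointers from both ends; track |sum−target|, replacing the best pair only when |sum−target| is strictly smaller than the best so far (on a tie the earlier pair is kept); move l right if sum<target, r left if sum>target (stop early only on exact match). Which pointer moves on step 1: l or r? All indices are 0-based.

[0,8] -14+28=14 d=13 * → r--

r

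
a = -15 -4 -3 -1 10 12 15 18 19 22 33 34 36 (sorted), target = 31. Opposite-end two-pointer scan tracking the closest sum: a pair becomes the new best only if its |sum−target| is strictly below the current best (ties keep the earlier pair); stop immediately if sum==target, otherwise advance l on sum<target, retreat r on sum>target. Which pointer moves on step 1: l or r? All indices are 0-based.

l

l=0 r=12: -15+36=21 d=10 *, l++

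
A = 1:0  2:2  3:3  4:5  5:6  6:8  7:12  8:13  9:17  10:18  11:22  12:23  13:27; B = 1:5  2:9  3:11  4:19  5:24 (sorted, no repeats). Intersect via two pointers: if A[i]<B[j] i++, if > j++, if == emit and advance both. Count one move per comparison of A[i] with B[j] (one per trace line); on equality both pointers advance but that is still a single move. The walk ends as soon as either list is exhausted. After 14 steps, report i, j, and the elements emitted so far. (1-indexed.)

i=1 j=1: 0<5, i++
i=2 j=1: 2<5, i++
i=3 j=1: 3<5, i++
i=4 j=1: 5==5 emit, i++,j++
i=5 j=2: 6<9, i++
i=6 j=2: 8<9, i++
i=7 j=2: 12>9, j++
i=7 j=3: 12>11, j++
i=7 j=4: 12<19, i++
i=8 j=4: 13<19, i++
i=9 j=4: 17<19, i++
i=10 j=4: 18<19, i++
i=11 j=4: 22>19, j++
i=11 j=5: 22<24, i++

i=12, j=5, emitted=[5]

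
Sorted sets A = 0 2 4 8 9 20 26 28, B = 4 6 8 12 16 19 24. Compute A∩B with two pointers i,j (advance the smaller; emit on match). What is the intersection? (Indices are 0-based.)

intersection = [4, 8]

[i=0,j=0] 0<4 → i++
[i=1,j=0] 2<4 → i++
[i=2,j=0] 4==4 emit → i++,j++
[i=3,j=1] 8>6 → j++
[i=3,j=2] 8==8 emit → i++,j++
[i=4,j=3] 9<12 → i++
[i=5,j=3] 20>12 → j++
[i=5,j=4] 20>16 → j++
[i=5,j=5] 20>19 → j++
[i=5,j=6] 20<24 → i++
[i=6,j=6] 26>24 → j++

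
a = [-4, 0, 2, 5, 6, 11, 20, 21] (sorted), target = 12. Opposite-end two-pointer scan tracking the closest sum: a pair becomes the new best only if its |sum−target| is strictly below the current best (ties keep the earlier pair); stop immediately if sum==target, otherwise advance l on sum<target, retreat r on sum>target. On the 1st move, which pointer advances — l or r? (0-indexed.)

[0,7] -4+21=17 d=5 * → r--

r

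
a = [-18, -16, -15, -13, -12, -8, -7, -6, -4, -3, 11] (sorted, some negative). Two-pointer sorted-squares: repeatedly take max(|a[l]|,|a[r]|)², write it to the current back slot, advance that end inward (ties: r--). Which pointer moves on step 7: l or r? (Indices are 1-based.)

l

[1,11] |-18|>|11| out[11]=324 → l++
[2,11] |-16|>|11| out[10]=256 → l++
[3,11] |-15|>|11| out[9]=225 → l++
[4,11] |-13|>|11| out[8]=169 → l++
[5,11] |-12|>|11| out[7]=144 → l++
[6,11] |-8|<=|11| out[6]=121 → r--
[6,10] |-8|>|-3| out[5]=64 → l++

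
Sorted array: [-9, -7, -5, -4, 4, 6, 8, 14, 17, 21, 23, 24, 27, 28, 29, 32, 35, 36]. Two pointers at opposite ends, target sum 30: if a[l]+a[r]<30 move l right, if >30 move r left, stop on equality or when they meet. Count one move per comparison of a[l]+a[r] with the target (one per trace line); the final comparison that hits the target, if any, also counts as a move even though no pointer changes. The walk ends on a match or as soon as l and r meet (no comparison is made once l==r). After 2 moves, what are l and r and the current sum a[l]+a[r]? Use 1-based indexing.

[1,18] -9+36=27 <30 → l++
[2,18] -7+36=29 <30 → l++

l=3, r=18, sum=31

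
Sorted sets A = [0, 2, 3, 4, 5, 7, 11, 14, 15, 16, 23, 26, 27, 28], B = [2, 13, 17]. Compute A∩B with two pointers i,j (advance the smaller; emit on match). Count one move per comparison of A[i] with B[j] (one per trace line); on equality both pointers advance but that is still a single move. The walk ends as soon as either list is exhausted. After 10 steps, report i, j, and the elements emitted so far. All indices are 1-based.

[i=1,j=1] 0<2 → i++
[i=2,j=1] 2==2 emit → i++,j++
[i=3,j=2] 3<13 → i++
[i=4,j=2] 4<13 → i++
[i=5,j=2] 5<13 → i++
[i=6,j=2] 7<13 → i++
[i=7,j=2] 11<13 → i++
[i=8,j=2] 14>13 → j++
[i=8,j=3] 14<17 → i++
[i=9,j=3] 15<17 → i++

i=10, j=3, emitted=[2]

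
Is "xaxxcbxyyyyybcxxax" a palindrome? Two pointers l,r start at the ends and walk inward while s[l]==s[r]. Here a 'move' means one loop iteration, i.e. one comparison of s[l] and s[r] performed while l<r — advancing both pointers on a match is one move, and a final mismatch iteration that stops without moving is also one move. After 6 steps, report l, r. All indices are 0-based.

[0,17] 'x'=='x' → l++,r--
[1,16] 'a'=='a' → l++,r--
[2,15] 'x'=='x' → l++,r--
[3,14] 'x'=='x' → l++,r--
[4,13] 'c'=='c' → l++,r--
[5,12] 'b'=='b' → l++,r--

l=6, r=11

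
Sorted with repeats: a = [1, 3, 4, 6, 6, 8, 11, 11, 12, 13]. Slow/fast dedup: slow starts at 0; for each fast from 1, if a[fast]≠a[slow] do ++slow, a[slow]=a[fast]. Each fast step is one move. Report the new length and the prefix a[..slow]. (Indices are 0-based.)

length 8; prefix = [1, 3, 4, 6, 8, 11, 12, 13]

slow=0 fast=1: a[fast]=3≠a[slow]=1 write a[1]=3, slow++,fast++
slow=1 fast=2: a[fast]=4≠a[slow]=3 write a[2]=4, slow++,fast++
slow=2 fast=3: a[fast]=6≠a[slow]=4 write a[3]=6, slow++,fast++
slow=3 fast=4: a[fast]=6=a[slow] dup, fast++
slow=3 fast=5: a[fast]=8≠a[slow]=6 write a[4]=8, slow++,fast++
slow=4 fast=6: a[fast]=11≠a[slow]=8 write a[5]=11, slow++,fast++
slow=5 fast=7: a[fast]=11=a[slow] dup, fast++
slow=5 fast=8: a[fast]=12≠a[slow]=11 write a[6]=12, slow++,fast++
slow=6 fast=9: a[fast]=13≠a[slow]=12 write a[7]=13, slow++,fast++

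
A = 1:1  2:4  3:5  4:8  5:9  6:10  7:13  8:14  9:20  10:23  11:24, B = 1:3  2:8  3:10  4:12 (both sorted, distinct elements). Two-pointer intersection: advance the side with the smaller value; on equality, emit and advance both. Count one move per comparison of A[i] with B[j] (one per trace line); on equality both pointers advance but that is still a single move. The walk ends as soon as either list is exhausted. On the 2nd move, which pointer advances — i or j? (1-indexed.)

[i=1,j=1] 1<3 → i++
[i=2,j=1] 4>3 → j++

j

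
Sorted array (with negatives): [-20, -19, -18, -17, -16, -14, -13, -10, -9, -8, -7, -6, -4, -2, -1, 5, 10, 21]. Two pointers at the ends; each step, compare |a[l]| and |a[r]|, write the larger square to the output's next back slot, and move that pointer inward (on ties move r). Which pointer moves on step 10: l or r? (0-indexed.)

l

l=0 r=17: |-20|<=|21| out[17]=441, r--
l=0 r=16: |-20|>|10| out[16]=400, l++
l=1 r=16: |-19|>|10| out[15]=361, l++
l=2 r=16: |-18|>|10| out[14]=324, l++
l=3 r=16: |-17|>|10| out[13]=289, l++
l=4 r=16: |-16|>|10| out[12]=256, l++
l=5 r=16: |-14|>|10| out[11]=196, l++
l=6 r=16: |-13|>|10| out[10]=169, l++
l=7 r=16: |-10|<=|10| out[9]=100, r--
l=7 r=15: |-10|>|5| out[8]=100, l++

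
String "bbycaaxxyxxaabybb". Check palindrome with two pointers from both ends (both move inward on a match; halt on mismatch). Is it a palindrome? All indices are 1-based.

not a palindrome (mismatch at 4,14)

l=1 r=17: 'b'=='b', l++,r--
l=2 r=16: 'b'=='b', l++,r--
l=3 r=15: 'y'=='y', l++,r--
l=4 r=14: 'c'!='b', stop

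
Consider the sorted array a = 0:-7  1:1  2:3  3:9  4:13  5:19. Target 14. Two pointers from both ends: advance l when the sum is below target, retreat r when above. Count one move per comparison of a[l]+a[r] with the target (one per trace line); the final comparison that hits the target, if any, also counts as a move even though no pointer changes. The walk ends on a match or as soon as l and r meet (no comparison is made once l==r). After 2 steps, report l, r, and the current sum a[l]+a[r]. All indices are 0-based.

[0,5] -7+19=12 <14 → l++
[1,5] 1+19=20 >14 → r--

l=1, r=4, sum=14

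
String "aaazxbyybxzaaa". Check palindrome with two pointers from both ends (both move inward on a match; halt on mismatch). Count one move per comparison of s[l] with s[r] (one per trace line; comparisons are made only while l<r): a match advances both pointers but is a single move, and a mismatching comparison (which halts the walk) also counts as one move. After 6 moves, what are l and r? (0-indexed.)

l=0 r=13: 'a'=='a', l++,r--
l=1 r=12: 'a'=='a', l++,r--
l=2 r=11: 'a'=='a', l++,r--
l=3 r=10: 'z'=='z', l++,r--
l=4 r=9: 'x'=='x', l++,r--
l=5 r=8: 'b'=='b', l++,r--

l=6, r=7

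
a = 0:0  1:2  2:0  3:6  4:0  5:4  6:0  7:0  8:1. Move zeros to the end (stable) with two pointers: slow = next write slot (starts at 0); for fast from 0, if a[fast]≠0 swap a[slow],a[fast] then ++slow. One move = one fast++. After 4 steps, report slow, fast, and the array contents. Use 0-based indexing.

slow=0 fast=0: a[fast]=0, fast++
slow=0 fast=1: a[fast]=2≠0 swap→a[0]=2, slow++,fast++
slow=1 fast=2: a[fast]=0, fast++
slow=1 fast=3: a[fast]=6≠0 swap→a[1]=6, slow++,fast++

slow=2, fast=4, a=[2, 6, 0, 0, 0, 4, 0, 0, 1]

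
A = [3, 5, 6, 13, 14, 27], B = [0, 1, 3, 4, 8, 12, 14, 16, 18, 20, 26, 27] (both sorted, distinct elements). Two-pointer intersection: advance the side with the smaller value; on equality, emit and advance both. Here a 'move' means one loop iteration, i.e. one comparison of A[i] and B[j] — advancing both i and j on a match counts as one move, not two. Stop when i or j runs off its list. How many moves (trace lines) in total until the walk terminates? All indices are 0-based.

15 moves

[i=0,j=0] 3>0 → j++
[i=0,j=1] 3>1 → j++
[i=0,j=2] 3==3 emit → i++,j++
[i=1,j=3] 5>4 → j++
[i=1,j=4] 5<8 → i++
[i=2,j=4] 6<8 → i++
[i=3,j=4] 13>8 → j++
[i=3,j=5] 13>12 → j++
[i=3,j=6] 13<14 → i++
[i=4,j=6] 14==14 emit → i++,j++
[i=5,j=7] 27>16 → j++
[i=5,j=8] 27>18 → j++
[i=5,j=9] 27>20 → j++
[i=5,j=10] 27>26 → j++
[i=5,j=11] 27==27 emit → i++,j++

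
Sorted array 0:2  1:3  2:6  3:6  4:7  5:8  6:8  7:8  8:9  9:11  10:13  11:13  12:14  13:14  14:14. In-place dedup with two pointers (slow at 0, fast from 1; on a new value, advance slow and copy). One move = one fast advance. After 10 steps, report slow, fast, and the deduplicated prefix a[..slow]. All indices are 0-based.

slow=7, fast=11, prefix=[2, 3, 6, 7, 8, 9, 11, 13]

(s=0,f=1) a[fast]=3≠a[slow]=2 write a[1]=3 → slow++,fast++
(s=1,f=2) a[fast]=6≠a[slow]=3 write a[2]=6 → slow++,fast++
(s=2,f=3) a[fast]=6=a[slow] dup → fast++
(s=2,f=4) a[fast]=7≠a[slow]=6 write a[3]=7 → slow++,fast++
(s=3,f=5) a[fast]=8≠a[slow]=7 write a[4]=8 → slow++,fast++
(s=4,f=6) a[fast]=8=a[slow] dup → fast++
(s=4,f=7) a[fast]=8=a[slow] dup → fast++
(s=4,f=8) a[fast]=9≠a[slow]=8 write a[5]=9 → slow++,fast++
(s=5,f=9) a[fast]=11≠a[slow]=9 write a[6]=11 → slow++,fast++
(s=6,f=10) a[fast]=13≠a[slow]=11 write a[7]=13 → slow++,fast++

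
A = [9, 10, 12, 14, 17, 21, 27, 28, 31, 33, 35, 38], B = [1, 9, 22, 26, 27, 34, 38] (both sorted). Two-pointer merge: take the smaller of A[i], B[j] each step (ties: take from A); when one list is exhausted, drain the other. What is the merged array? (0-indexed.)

[i=0,j=0] A[i]=9>B[j]=1 take 1 → j++
[i=0,j=1] A[i]=9<=B[j]=9 take 9 → i++
[i=1,j=1] A[i]=10>B[j]=9 take 9 → j++
[i=1,j=2] A[i]=10<=B[j]=22 take 10 → i++
[i=2,j=2] A[i]=12<=B[j]=22 take 12 → i++
[i=3,j=2] A[i]=14<=B[j]=22 take 14 → i++
[i=4,j=2] A[i]=17<=B[j]=22 take 17 → i++
[i=5,j=2] A[i]=21<=B[j]=22 take 21 → i++
[i=6,j=2] A[i]=27>B[j]=22 take 22 → j++
[i=6,j=3] A[i]=27>B[j]=26 take 26 → j++
[i=6,j=4] A[i]=27<=B[j]=27 take 27 → i++
[i=7,j=4] A[i]=28>B[j]=27 take 27 → j++
[i=7,j=5] A[i]=28<=B[j]=34 take 28 → i++
[i=8,j=5] A[i]=31<=B[j]=34 take 31 → i++
[i=9,j=5] A[i]=33<=B[j]=34 take 33 → i++
[i=10,j=5] A[i]=35>B[j]=34 take 34 → j++
[i=10,j=6] A[i]=35<=B[j]=38 take 35 → i++
[i=11,j=6] A[i]=38<=B[j]=38 take 38 → i++
[i=12,j=6] A done, take B[j]=38 → j++

[1, 9, 9, 10, 12, 14, 17, 21, 22, 26, 27, 27, 28, 31, 33, 34, 35, 38, 38]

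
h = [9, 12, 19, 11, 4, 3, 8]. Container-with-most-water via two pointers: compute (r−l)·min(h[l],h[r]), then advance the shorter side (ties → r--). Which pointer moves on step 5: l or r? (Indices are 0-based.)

r

l=0 r=6: min(9,8)*6=48 best=48 *, r--
l=0 r=5: min(9,3)*5=15 best=48, r--
l=0 r=4: min(9,4)*4=16 best=48, r--
l=0 r=3: min(9,11)*3=27 best=48, l++
l=1 r=3: min(12,11)*2=22 best=48, r--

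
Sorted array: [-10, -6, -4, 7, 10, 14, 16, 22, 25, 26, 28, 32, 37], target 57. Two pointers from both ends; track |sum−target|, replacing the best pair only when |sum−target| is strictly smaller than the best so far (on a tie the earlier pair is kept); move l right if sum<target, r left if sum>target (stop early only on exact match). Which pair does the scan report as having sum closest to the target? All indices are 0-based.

pair (25, 32) with sum 57 (|Δ|=0)

[0,12] -10+37=27 d=30 * → l++
[1,12] -6+37=31 d=26 * → l++
[2,12] -4+37=33 d=24 * → l++
[3,12] 7+37=44 d=13 * → l++
[4,12] 10+37=47 d=10 * → l++
[5,12] 14+37=51 d=6 * → l++
[6,12] 16+37=53 d=4 * → l++
[7,12] 22+37=59 d=2 * → r--
[7,11] 22+32=54 d=3 → l++
[8,11] 25+32=57 d=0 * → stop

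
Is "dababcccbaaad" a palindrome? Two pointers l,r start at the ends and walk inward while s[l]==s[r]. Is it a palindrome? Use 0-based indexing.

l=0 r=12: 'd'=='d', l++,r--
l=1 r=11: 'a'=='a', l++,r--
l=2 r=10: 'b'!='a', stop

not a palindrome (mismatch at 2,10)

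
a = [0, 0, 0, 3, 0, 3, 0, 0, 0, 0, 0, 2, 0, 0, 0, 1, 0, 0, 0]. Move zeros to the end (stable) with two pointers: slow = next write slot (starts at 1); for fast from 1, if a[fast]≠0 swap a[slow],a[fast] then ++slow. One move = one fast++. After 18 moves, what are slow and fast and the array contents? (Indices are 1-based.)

slow=1 fast=1: a[fast]=0, fast++
slow=1 fast=2: a[fast]=0, fast++
slow=1 fast=3: a[fast]=0, fast++
slow=1 fast=4: a[fast]=3≠0 swap→a[1]=3, slow++,fast++
slow=2 fast=5: a[fast]=0, fast++
slow=2 fast=6: a[fast]=3≠0 swap→a[2]=3, slow++,fast++
slow=3 fast=7: a[fast]=0, fast++
slow=3 fast=8: a[fast]=0, fast++
slow=3 fast=9: a[fast]=0, fast++
slow=3 fast=10: a[fast]=0, fast++
slow=3 fast=11: a[fast]=0, fast++
slow=3 fast=12: a[fast]=2≠0 swap→a[3]=2, slow++,fast++
slow=4 fast=13: a[fast]=0, fast++
slow=4 fast=14: a[fast]=0, fast++
slow=4 fast=15: a[fast]=0, fast++
slow=4 fast=16: a[fast]=1≠0 swap→a[4]=1, slow++,fast++
slow=5 fast=17: a[fast]=0, fast++
slow=5 fast=18: a[fast]=0, fast++

slow=5, fast=19, a=[3, 3, 2, 1, 0, 0, 0, 0, 0, 0, 0, 0, 0, 0, 0, 0, 0, 0, 0]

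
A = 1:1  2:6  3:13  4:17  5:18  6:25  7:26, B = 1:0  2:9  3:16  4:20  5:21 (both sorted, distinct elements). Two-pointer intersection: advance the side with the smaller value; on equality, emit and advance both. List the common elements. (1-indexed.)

[i=1,j=1] 1>0 → j++
[i=1,j=2] 1<9 → i++
[i=2,j=2] 6<9 → i++
[i=3,j=2] 13>9 → j++
[i=3,j=3] 13<16 → i++
[i=4,j=3] 17>16 → j++
[i=4,j=4] 17<20 → i++
[i=5,j=4] 18<20 → i++
[i=6,j=4] 25>20 → j++
[i=6,j=5] 25>21 → j++

intersection = []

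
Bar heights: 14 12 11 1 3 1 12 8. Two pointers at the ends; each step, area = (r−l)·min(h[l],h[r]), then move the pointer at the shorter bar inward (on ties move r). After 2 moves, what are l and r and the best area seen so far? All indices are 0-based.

l=0, r=5, best area=72

l=0 r=7: min(14,8)*7=56 best=56 *, r--
l=0 r=6: min(14,12)*6=72 best=72 *, r--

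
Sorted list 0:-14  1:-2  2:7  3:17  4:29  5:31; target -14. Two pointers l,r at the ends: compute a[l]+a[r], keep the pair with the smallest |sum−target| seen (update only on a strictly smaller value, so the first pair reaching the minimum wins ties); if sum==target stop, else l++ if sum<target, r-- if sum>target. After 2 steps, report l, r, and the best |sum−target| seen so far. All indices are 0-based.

[0,5] -14+31=17 d=31 * → r--
[0,4] -14+29=15 d=29 * → r--

l=0, r=3, best |Δ|=29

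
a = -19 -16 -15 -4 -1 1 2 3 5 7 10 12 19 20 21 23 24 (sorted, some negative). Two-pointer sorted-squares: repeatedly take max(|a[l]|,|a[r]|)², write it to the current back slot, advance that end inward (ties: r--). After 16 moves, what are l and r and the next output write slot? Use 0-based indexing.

l=4, r=4, next write slot=0

l=0 r=16: |-19|<=|24| out[16]=576, r--
l=0 r=15: |-19|<=|23| out[15]=529, r--
l=0 r=14: |-19|<=|21| out[14]=441, r--
l=0 r=13: |-19|<=|20| out[13]=400, r--
l=0 r=12: |-19|<=|19| out[12]=361, r--
l=0 r=11: |-19|>|12| out[11]=361, l++
l=1 r=11: |-16|>|12| out[10]=256, l++
l=2 r=11: |-15|>|12| out[9]=225, l++
l=3 r=11: |-4|<=|12| out[8]=144, r--
l=3 r=10: |-4|<=|10| out[7]=100, r--
l=3 r=9: |-4|<=|7| out[6]=49, r--
l=3 r=8: |-4|<=|5| out[5]=25, r--
l=3 r=7: |-4|>|3| out[4]=16, l++
l=4 r=7: |-1|<=|3| out[3]=9, r--
l=4 r=6: |-1|<=|2| out[2]=4, r--
l=4 r=5: |-1|<=|1| out[1]=1, r--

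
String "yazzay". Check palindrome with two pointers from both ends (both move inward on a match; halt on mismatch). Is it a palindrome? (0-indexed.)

[0,5] 'y'=='y' → l++,r--
[1,4] 'a'=='a' → l++,r--
[2,3] 'z'=='z' → l++,r--

palindrome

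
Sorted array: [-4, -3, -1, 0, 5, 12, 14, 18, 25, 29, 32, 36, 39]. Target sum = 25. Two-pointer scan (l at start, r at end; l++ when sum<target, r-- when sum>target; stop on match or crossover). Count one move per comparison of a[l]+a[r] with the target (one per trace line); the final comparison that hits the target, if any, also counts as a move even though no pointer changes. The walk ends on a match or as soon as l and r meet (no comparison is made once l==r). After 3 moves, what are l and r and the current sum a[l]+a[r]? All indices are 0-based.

l=0, r=9, sum=25

l=0 r=12: -4+39=35 >25, r--
l=0 r=11: -4+36=32 >25, r--
l=0 r=10: -4+32=28 >25, r--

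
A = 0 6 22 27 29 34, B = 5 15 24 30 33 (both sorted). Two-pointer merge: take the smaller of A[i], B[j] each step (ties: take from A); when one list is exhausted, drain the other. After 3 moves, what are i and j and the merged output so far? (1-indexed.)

i=3, j=2, merged so far=[0, 5, 6]

i=1 j=1: A[i]=0<=B[j]=5 take 0, i++
i=2 j=1: A[i]=6>B[j]=5 take 5, j++
i=2 j=2: A[i]=6<=B[j]=15 take 6, i++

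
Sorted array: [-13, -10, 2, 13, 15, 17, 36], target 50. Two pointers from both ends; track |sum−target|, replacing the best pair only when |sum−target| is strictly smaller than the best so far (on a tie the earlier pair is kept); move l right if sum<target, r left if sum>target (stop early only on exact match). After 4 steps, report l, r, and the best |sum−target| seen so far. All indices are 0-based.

l=4, r=6, best |Δ|=1

[0,6] -13+36=23 d=27 * → l++
[1,6] -10+36=26 d=24 * → l++
[2,6] 2+36=38 d=12 * → l++
[3,6] 13+36=49 d=1 * → l++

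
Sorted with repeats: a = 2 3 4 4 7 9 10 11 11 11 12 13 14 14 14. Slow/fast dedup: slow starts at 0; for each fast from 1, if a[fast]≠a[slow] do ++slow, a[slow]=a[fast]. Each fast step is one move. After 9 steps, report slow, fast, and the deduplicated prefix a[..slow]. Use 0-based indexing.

slow=6, fast=10, prefix=[2, 3, 4, 7, 9, 10, 11]

slow=0 fast=1: a[fast]=3≠a[slow]=2 write a[1]=3, slow++,fast++
slow=1 fast=2: a[fast]=4≠a[slow]=3 write a[2]=4, slow++,fast++
slow=2 fast=3: a[fast]=4=a[slow] dup, fast++
slow=2 fast=4: a[fast]=7≠a[slow]=4 write a[3]=7, slow++,fast++
slow=3 fast=5: a[fast]=9≠a[slow]=7 write a[4]=9, slow++,fast++
slow=4 fast=6: a[fast]=10≠a[slow]=9 write a[5]=10, slow++,fast++
slow=5 fast=7: a[fast]=11≠a[slow]=10 write a[6]=11, slow++,fast++
slow=6 fast=8: a[fast]=11=a[slow] dup, fast++
slow=6 fast=9: a[fast]=11=a[slow] dup, fast++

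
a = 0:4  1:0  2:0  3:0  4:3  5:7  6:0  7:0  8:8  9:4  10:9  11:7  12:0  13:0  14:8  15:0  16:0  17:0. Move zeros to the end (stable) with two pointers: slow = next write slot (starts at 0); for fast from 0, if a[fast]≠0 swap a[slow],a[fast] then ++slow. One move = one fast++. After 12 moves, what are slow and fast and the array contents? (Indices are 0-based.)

slow=0 fast=0: a[fast]=4≠0 swap→a[0]=4, slow++,fast++
slow=1 fast=1: a[fast]=0, fast++
slow=1 fast=2: a[fast]=0, fast++
slow=1 fast=3: a[fast]=0, fast++
slow=1 fast=4: a[fast]=3≠0 swap→a[1]=3, slow++,fast++
slow=2 fast=5: a[fast]=7≠0 swap→a[2]=7, slow++,fast++
slow=3 fast=6: a[fast]=0, fast++
slow=3 fast=7: a[fast]=0, fast++
slow=3 fast=8: a[fast]=8≠0 swap→a[3]=8, slow++,fast++
slow=4 fast=9: a[fast]=4≠0 swap→a[4]=4, slow++,fast++
slow=5 fast=10: a[fast]=9≠0 swap→a[5]=9, slow++,fast++
slow=6 fast=11: a[fast]=7≠0 swap→a[6]=7, slow++,fast++

slow=7, fast=12, a=[4, 3, 7, 8, 4, 9, 7, 0, 0, 0, 0, 0, 0, 0, 8, 0, 0, 0]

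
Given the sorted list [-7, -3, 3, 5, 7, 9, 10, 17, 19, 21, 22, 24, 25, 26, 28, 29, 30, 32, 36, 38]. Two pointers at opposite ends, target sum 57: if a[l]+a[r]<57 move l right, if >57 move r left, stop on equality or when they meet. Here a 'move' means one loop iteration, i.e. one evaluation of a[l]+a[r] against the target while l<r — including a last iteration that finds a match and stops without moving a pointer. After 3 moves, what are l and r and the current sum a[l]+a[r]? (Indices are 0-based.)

l=3, r=19, sum=43

l=0 r=19: -7+38=31 <57, l++
l=1 r=19: -3+38=35 <57, l++
l=2 r=19: 3+38=41 <57, l++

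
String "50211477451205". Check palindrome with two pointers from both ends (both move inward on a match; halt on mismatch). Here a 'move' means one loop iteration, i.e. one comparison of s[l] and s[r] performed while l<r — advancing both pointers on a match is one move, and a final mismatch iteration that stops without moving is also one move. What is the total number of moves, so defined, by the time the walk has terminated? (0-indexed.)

l=0 r=13: '5'=='5', l++,r--
l=1 r=12: '0'=='0', l++,r--
l=2 r=11: '2'=='2', l++,r--
l=3 r=10: '1'=='1', l++,r--
l=4 r=9: '1'!='5', stop

5 moves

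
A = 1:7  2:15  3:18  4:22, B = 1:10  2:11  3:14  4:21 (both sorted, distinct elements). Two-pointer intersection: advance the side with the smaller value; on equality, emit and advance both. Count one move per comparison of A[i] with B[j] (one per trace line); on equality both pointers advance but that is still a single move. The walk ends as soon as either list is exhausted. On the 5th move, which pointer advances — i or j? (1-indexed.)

i=1 j=1: 7<10, i++
i=2 j=1: 15>10, j++
i=2 j=2: 15>11, j++
i=2 j=3: 15>14, j++
i=2 j=4: 15<21, i++

i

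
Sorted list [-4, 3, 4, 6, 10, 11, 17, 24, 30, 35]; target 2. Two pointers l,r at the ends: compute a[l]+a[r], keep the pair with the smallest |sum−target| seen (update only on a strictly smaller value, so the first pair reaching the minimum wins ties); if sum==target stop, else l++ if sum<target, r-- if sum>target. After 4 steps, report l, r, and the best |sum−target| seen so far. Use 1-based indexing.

l=1, r=6, best |Δ|=11

l=1 r=10: -4+35=31 d=29 *, r--
l=1 r=9: -4+30=26 d=24 *, r--
l=1 r=8: -4+24=20 d=18 *, r--
l=1 r=7: -4+17=13 d=11 *, r--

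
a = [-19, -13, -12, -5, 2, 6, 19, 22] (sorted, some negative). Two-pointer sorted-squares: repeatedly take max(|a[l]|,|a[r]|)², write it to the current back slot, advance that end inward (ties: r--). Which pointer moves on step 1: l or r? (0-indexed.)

r

l=0 r=7: |-19|<=|22| out[7]=484, r--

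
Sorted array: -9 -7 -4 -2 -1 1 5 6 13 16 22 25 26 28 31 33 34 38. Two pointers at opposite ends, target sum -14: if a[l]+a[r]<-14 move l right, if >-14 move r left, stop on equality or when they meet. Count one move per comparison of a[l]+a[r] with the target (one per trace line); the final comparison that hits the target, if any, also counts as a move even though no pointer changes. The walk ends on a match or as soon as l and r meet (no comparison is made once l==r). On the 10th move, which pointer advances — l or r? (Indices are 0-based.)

[0,17] -9+38=29 >-14 → r--
[0,16] -9+34=25 >-14 → r--
[0,15] -9+33=24 >-14 → r--
[0,14] -9+31=22 >-14 → r--
[0,13] -9+28=19 >-14 → r--
[0,12] -9+26=17 >-14 → r--
[0,11] -9+25=16 >-14 → r--
[0,10] -9+22=13 >-14 → r--
[0,9] -9+16=7 >-14 → r--
[0,8] -9+13=4 >-14 → r--

r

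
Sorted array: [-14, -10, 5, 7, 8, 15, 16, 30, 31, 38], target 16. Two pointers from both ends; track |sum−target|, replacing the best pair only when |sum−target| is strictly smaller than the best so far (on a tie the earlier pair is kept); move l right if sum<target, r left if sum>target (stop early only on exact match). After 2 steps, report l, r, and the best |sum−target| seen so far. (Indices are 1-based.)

l=1 r=10: -14+38=24 d=8 *, r--
l=1 r=9: -14+31=17 d=1 *, r--

l=1, r=8, best |Δ|=1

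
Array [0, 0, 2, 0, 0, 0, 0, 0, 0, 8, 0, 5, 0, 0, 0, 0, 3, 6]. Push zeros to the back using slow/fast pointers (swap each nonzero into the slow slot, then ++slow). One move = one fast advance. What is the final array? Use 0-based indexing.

[2, 8, 5, 3, 6, 0, 0, 0, 0, 0, 0, 0, 0, 0, 0, 0, 0, 0]

slow=0 fast=0: a[fast]=0, fast++
slow=0 fast=1: a[fast]=0, fast++
slow=0 fast=2: a[fast]=2≠0 swap→a[0]=2, slow++,fast++
slow=1 fast=3: a[fast]=0, fast++
slow=1 fast=4: a[fast]=0, fast++
slow=1 fast=5: a[fast]=0, fast++
slow=1 fast=6: a[fast]=0, fast++
slow=1 fast=7: a[fast]=0, fast++
slow=1 fast=8: a[fast]=0, fast++
slow=1 fast=9: a[fast]=8≠0 swap→a[1]=8, slow++,fast++
slow=2 fast=10: a[fast]=0, fast++
slow=2 fast=11: a[fast]=5≠0 swap→a[2]=5, slow++,fast++
slow=3 fast=12: a[fast]=0, fast++
slow=3 fast=13: a[fast]=0, fast++
slow=3 fast=14: a[fast]=0, fast++
slow=3 fast=15: a[fast]=0, fast++
slow=3 fast=16: a[fast]=3≠0 swap→a[3]=3, slow++,fast++
slow=4 fast=17: a[fast]=6≠0 swap→a[4]=6, slow++,fast++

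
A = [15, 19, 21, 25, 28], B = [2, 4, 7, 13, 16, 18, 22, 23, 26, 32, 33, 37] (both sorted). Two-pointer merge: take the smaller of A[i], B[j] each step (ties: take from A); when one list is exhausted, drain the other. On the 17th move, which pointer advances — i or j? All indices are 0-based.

j

i=0 j=0: A[i]=15>B[j]=2 take 2, j++
i=0 j=1: A[i]=15>B[j]=4 take 4, j++
i=0 j=2: A[i]=15>B[j]=7 take 7, j++
i=0 j=3: A[i]=15>B[j]=13 take 13, j++
i=0 j=4: A[i]=15<=B[j]=16 take 15, i++
i=1 j=4: A[i]=19>B[j]=16 take 16, j++
i=1 j=5: A[i]=19>B[j]=18 take 18, j++
i=1 j=6: A[i]=19<=B[j]=22 take 19, i++
i=2 j=6: A[i]=21<=B[j]=22 take 21, i++
i=3 j=6: A[i]=25>B[j]=22 take 22, j++
i=3 j=7: A[i]=25>B[j]=23 take 23, j++
i=3 j=8: A[i]=25<=B[j]=26 take 25, i++
i=4 j=8: A[i]=28>B[j]=26 take 26, j++
i=4 j=9: A[i]=28<=B[j]=32 take 28, i++
i=5 j=9: A done, take B[j]=32, j++
i=5 j=10: A done, take B[j]=33, j++
i=5 j=11: A done, take B[j]=37, j++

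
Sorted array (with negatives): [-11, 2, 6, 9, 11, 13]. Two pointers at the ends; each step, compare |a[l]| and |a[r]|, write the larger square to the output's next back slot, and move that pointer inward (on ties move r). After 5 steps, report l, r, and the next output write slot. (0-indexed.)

l=0 r=5: |-11|<=|13| out[5]=169, r--
l=0 r=4: |-11|<=|11| out[4]=121, r--
l=0 r=3: |-11|>|9| out[3]=121, l++
l=1 r=3: |2|<=|9| out[2]=81, r--
l=1 r=2: |2|<=|6| out[1]=36, r--

l=1, r=1, next write slot=0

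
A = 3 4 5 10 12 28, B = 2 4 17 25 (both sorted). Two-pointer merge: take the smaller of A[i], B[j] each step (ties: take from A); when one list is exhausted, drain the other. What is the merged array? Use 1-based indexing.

i=1 j=1: A[i]=3>B[j]=2 take 2, j++
i=1 j=2: A[i]=3<=B[j]=4 take 3, i++
i=2 j=2: A[i]=4<=B[j]=4 take 4, i++
i=3 j=2: A[i]=5>B[j]=4 take 4, j++
i=3 j=3: A[i]=5<=B[j]=17 take 5, i++
i=4 j=3: A[i]=10<=B[j]=17 take 10, i++
i=5 j=3: A[i]=12<=B[j]=17 take 12, i++
i=6 j=3: A[i]=28>B[j]=17 take 17, j++
i=6 j=4: A[i]=28>B[j]=25 take 25, j++
i=6 j=5: B done, take A[i]=28, i++

[2, 3, 4, 4, 5, 10, 12, 17, 25, 28]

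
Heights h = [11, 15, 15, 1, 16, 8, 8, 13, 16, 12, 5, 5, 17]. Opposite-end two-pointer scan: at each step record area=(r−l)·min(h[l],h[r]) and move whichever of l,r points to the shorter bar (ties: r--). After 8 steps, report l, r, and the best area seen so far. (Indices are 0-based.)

l=8, r=12, best area=165

l=0 r=12: min(11,17)*12=132 best=132 *, l++
l=1 r=12: min(15,17)*11=165 best=165 *, l++
l=2 r=12: min(15,17)*10=150 best=165, l++
l=3 r=12: min(1,17)*9=9 best=165, l++
l=4 r=12: min(16,17)*8=128 best=165, l++
l=5 r=12: min(8,17)*7=56 best=165, l++
l=6 r=12: min(8,17)*6=48 best=165, l++
l=7 r=12: min(13,17)*5=65 best=165, l++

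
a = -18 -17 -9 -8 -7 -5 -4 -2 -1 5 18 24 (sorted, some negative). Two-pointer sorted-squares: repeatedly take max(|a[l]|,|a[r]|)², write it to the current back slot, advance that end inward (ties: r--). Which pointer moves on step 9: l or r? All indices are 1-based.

l=1 r=12: |-18|<=|24| out[12]=576, r--
l=1 r=11: |-18|<=|18| out[11]=324, r--
l=1 r=10: |-18|>|5| out[10]=324, l++
l=2 r=10: |-17|>|5| out[9]=289, l++
l=3 r=10: |-9|>|5| out[8]=81, l++
l=4 r=10: |-8|>|5| out[7]=64, l++
l=5 r=10: |-7|>|5| out[6]=49, l++
l=6 r=10: |-5|<=|5| out[5]=25, r--
l=6 r=9: |-5|>|-1| out[4]=25, l++

l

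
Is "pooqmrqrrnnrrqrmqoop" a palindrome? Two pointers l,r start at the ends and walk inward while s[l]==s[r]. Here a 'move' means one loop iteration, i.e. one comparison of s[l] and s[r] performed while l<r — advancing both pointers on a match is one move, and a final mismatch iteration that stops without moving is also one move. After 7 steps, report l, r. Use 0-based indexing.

[0,19] 'p'=='p' → l++,r--
[1,18] 'o'=='o' → l++,r--
[2,17] 'o'=='o' → l++,r--
[3,16] 'q'=='q' → l++,r--
[4,15] 'm'=='m' → l++,r--
[5,14] 'r'=='r' → l++,r--
[6,13] 'q'=='q' → l++,r--

l=7, r=12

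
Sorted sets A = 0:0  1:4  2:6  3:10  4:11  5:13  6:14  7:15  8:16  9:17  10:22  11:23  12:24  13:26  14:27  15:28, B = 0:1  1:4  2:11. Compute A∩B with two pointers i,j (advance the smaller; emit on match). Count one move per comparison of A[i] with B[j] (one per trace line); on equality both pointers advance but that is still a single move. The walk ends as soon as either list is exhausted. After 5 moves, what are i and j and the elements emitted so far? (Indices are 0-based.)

i=4, j=2, emitted=[4]

i=0 j=0: 0<1, i++
i=1 j=0: 4>1, j++
i=1 j=1: 4==4 emit, i++,j++
i=2 j=2: 6<11, i++
i=3 j=2: 10<11, i++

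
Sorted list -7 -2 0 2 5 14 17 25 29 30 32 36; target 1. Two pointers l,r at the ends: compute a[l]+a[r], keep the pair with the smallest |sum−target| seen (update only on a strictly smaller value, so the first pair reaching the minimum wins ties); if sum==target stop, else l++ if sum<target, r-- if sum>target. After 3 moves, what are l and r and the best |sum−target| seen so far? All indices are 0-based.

[0,11] -7+36=29 d=28 * → r--
[0,10] -7+32=25 d=24 * → r--
[0,9] -7+30=23 d=22 * → r--

l=0, r=8, best |Δ|=22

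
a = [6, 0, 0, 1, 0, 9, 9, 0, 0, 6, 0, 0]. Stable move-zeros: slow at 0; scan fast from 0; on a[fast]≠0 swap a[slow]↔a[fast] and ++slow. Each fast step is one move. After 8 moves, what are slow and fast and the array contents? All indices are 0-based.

slow=4, fast=8, a=[6, 1, 9, 9, 0, 0, 0, 0, 0, 6, 0, 0]

slow=0 fast=0: a[fast]=6≠0 swap→a[0]=6, slow++,fast++
slow=1 fast=1: a[fast]=0, fast++
slow=1 fast=2: a[fast]=0, fast++
slow=1 fast=3: a[fast]=1≠0 swap→a[1]=1, slow++,fast++
slow=2 fast=4: a[fast]=0, fast++
slow=2 fast=5: a[fast]=9≠0 swap→a[2]=9, slow++,fast++
slow=3 fast=6: a[fast]=9≠0 swap→a[3]=9, slow++,fast++
slow=4 fast=7: a[fast]=0, fast++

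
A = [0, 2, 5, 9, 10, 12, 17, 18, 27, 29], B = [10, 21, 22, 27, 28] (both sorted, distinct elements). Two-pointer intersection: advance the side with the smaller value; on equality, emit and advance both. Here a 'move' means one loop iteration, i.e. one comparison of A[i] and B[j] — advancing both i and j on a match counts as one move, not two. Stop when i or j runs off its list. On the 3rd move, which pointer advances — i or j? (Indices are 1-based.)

i

i=1 j=1: 0<10, i++
i=2 j=1: 2<10, i++
i=3 j=1: 5<10, i++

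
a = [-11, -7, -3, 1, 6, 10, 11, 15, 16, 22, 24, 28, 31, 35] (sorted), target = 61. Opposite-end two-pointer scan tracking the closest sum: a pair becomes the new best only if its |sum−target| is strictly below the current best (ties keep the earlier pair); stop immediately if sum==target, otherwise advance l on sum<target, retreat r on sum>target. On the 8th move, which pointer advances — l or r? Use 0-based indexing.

l=0 r=13: -11+35=24 d=37 *, l++
l=1 r=13: -7+35=28 d=33 *, l++
l=2 r=13: -3+35=32 d=29 *, l++
l=3 r=13: 1+35=36 d=25 *, l++
l=4 r=13: 6+35=41 d=20 *, l++
l=5 r=13: 10+35=45 d=16 *, l++
l=6 r=13: 11+35=46 d=15 *, l++
l=7 r=13: 15+35=50 d=11 *, l++

l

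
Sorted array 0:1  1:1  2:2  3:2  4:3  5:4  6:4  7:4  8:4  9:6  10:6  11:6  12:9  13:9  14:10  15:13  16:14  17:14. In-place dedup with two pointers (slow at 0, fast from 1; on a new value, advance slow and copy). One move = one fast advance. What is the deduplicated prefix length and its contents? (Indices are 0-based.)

length 9; prefix = [1, 2, 3, 4, 6, 9, 10, 13, 14]

slow=0 fast=1: a[fast]=1=a[slow] dup, fast++
slow=0 fast=2: a[fast]=2≠a[slow]=1 write a[1]=2, slow++,fast++
slow=1 fast=3: a[fast]=2=a[slow] dup, fast++
slow=1 fast=4: a[fast]=3≠a[slow]=2 write a[2]=3, slow++,fast++
slow=2 fast=5: a[fast]=4≠a[slow]=3 write a[3]=4, slow++,fast++
slow=3 fast=6: a[fast]=4=a[slow] dup, fast++
slow=3 fast=7: a[fast]=4=a[slow] dup, fast++
slow=3 fast=8: a[fast]=4=a[slow] dup, fast++
slow=3 fast=9: a[fast]=6≠a[slow]=4 write a[4]=6, slow++,fast++
slow=4 fast=10: a[fast]=6=a[slow] dup, fast++
slow=4 fast=11: a[fast]=6=a[slow] dup, fast++
slow=4 fast=12: a[fast]=9≠a[slow]=6 write a[5]=9, slow++,fast++
slow=5 fast=13: a[fast]=9=a[slow] dup, fast++
slow=5 fast=14: a[fast]=10≠a[slow]=9 write a[6]=10, slow++,fast++
slow=6 fast=15: a[fast]=13≠a[slow]=10 write a[7]=13, slow++,fast++
slow=7 fast=16: a[fast]=14≠a[slow]=13 write a[8]=14, slow++,fast++
slow=8 fast=17: a[fast]=14=a[slow] dup, fast++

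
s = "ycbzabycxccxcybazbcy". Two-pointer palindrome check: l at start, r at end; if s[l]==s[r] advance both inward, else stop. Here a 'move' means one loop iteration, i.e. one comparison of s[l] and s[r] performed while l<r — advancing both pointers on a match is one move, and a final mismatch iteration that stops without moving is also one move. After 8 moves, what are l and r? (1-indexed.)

[1,20] 'y'=='y' → l++,r--
[2,19] 'c'=='c' → l++,r--
[3,18] 'b'=='b' → l++,r--
[4,17] 'z'=='z' → l++,r--
[5,16] 'a'=='a' → l++,r--
[6,15] 'b'=='b' → l++,r--
[7,14] 'y'=='y' → l++,r--
[8,13] 'c'=='c' → l++,r--

l=9, r=12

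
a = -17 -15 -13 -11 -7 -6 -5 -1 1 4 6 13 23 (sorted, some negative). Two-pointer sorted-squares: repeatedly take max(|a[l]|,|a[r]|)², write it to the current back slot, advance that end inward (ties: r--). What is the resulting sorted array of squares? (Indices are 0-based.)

[1, 1, 16, 25, 36, 36, 49, 121, 169, 169, 225, 289, 529]

l=0 r=12: |-17|<=|23| out[12]=529, r--
l=0 r=11: |-17|>|13| out[11]=289, l++
l=1 r=11: |-15|>|13| out[10]=225, l++
l=2 r=11: |-13|<=|13| out[9]=169, r--
l=2 r=10: |-13|>|6| out[8]=169, l++
l=3 r=10: |-11|>|6| out[7]=121, l++
l=4 r=10: |-7|>|6| out[6]=49, l++
l=5 r=10: |-6|<=|6| out[5]=36, r--
l=5 r=9: |-6|>|4| out[4]=36, l++
l=6 r=9: |-5|>|4| out[3]=25, l++
l=7 r=9: |-1|<=|4| out[2]=16, r--
l=7 r=8: |-1|<=|1| out[1]=1, r--
l=7 r=7: |-1|<=|-1| out[0]=1, r--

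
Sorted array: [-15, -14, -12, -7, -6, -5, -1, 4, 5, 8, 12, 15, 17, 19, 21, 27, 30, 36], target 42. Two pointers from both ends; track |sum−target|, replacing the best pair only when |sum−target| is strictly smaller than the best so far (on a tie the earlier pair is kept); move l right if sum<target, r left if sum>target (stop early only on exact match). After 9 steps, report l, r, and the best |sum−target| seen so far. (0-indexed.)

l=9, r=17, best |Δ|=1

[0,17] -15+36=21 d=21 * → l++
[1,17] -14+36=22 d=20 * → l++
[2,17] -12+36=24 d=18 * → l++
[3,17] -7+36=29 d=13 * → l++
[4,17] -6+36=30 d=12 * → l++
[5,17] -5+36=31 d=11 * → l++
[6,17] -1+36=35 d=7 * → l++
[7,17] 4+36=40 d=2 * → l++
[8,17] 5+36=41 d=1 * → l++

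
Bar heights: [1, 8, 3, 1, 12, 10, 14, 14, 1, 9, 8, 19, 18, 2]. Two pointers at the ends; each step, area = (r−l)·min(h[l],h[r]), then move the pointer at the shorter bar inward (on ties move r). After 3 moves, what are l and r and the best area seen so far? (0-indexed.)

l=2, r=12, best area=88

[0,13] min(1,2)*13=13 best=13 * → l++
[1,13] min(8,2)*12=24 best=24 * → r--
[1,12] min(8,18)*11=88 best=88 * → l++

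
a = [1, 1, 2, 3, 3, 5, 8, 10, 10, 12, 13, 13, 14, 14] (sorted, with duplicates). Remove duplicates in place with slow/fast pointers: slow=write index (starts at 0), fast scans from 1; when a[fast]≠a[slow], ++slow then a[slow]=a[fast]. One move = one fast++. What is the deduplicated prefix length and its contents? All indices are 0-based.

length 9; prefix = [1, 2, 3, 5, 8, 10, 12, 13, 14]

slow=0 fast=1: a[fast]=1=a[slow] dup, fast++
slow=0 fast=2: a[fast]=2≠a[slow]=1 write a[1]=2, slow++,fast++
slow=1 fast=3: a[fast]=3≠a[slow]=2 write a[2]=3, slow++,fast++
slow=2 fast=4: a[fast]=3=a[slow] dup, fast++
slow=2 fast=5: a[fast]=5≠a[slow]=3 write a[3]=5, slow++,fast++
slow=3 fast=6: a[fast]=8≠a[slow]=5 write a[4]=8, slow++,fast++
slow=4 fast=7: a[fast]=10≠a[slow]=8 write a[5]=10, slow++,fast++
slow=5 fast=8: a[fast]=10=a[slow] dup, fast++
slow=5 fast=9: a[fast]=12≠a[slow]=10 write a[6]=12, slow++,fast++
slow=6 fast=10: a[fast]=13≠a[slow]=12 write a[7]=13, slow++,fast++
slow=7 fast=11: a[fast]=13=a[slow] dup, fast++
slow=7 fast=12: a[fast]=14≠a[slow]=13 write a[8]=14, slow++,fast++
slow=8 fast=13: a[fast]=14=a[slow] dup, fast++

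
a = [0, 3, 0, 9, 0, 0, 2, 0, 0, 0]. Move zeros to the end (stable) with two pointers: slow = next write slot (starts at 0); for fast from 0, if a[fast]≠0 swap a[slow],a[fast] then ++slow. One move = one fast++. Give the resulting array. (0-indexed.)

[3, 9, 2, 0, 0, 0, 0, 0, 0, 0]

(s=0,f=0) a[fast]=0 → fast++
(s=0,f=1) a[fast]=3≠0 swap→a[0]=3 → slow++,fast++
(s=1,f=2) a[fast]=0 → fast++
(s=1,f=3) a[fast]=9≠0 swap→a[1]=9 → slow++,fast++
(s=2,f=4) a[fast]=0 → fast++
(s=2,f=5) a[fast]=0 → fast++
(s=2,f=6) a[fast]=2≠0 swap→a[2]=2 → slow++,fast++
(s=3,f=7) a[fast]=0 → fast++
(s=3,f=8) a[fast]=0 → fast++
(s=3,f=9) a[fast]=0 → fast++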